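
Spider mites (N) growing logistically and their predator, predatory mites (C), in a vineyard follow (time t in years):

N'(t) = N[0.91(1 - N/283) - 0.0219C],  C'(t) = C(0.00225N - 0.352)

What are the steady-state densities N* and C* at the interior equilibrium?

From dC/dt = 0 with C > 0: 0.00225N* = 0.352, so N* = 156.
Substitute into dN/dt = 0: 0.91(1 - 156/283) = 0.0219C*.
The bracket is 0.447, giving C* = 0.407/0.0219 = 18.6.

N* ≈ 156, C* ≈ 18.6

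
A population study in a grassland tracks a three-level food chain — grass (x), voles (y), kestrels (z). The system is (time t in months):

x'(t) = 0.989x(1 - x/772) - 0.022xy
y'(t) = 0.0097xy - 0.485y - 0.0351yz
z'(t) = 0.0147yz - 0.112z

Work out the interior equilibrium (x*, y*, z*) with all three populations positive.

x* ≈ 641, y* ≈ 7.62, z* ≈ 163

From dz/dt = 0: 0.0147y* = 0.112, so y* = 7.62.
From dx/dt = 0: 0.989(1 - x*/772) = 0.022·7.62, giving x* = 772·(1 - 0.169) = 641.
From dy/dt = 0: 0.0097·641 - 0.485 = 0.0351z*, so z* = 5.73/0.0351 = 163.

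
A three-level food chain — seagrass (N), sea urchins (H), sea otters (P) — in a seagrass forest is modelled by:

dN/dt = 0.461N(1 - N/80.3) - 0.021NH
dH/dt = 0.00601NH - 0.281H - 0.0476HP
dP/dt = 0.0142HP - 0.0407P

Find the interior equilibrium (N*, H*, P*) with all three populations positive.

From dP/dt = 0: 0.0142H* = 0.0407, so H* = 2.87.
From dN/dt = 0: 0.461(1 - N*/80.3) = 0.021·2.87, giving N* = 80.3·(1 - 0.131) = 69.8.
From dH/dt = 0: 0.00601·69.8 - 0.281 = 0.0476P*, so P* = 0.139/0.0476 = 2.91.

N* ≈ 69.8, H* ≈ 2.87, P* ≈ 2.91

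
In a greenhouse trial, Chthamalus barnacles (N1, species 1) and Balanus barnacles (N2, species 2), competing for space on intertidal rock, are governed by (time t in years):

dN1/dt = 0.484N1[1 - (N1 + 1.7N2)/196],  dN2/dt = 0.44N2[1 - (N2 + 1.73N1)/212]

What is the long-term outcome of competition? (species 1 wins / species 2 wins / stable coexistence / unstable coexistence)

Compare the nullcline intercepts: K1/α12 = 196/1.7 = 115 < K2 = 212; K2/α21 = 212/1.73 = 123 < K1 = 196.
Since both are reversed, neither can invade when rare; the interior point is a saddle.

unstable coexistence (outcome depends on initial conditions)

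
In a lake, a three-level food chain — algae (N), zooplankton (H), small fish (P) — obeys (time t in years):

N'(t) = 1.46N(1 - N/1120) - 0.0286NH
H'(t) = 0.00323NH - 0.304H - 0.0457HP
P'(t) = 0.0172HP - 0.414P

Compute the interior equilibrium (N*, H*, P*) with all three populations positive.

N* ≈ 592, H* ≈ 24.1, P* ≈ 35.2

From dP/dt = 0: 0.0172H* = 0.414, so H* = 24.1.
From dN/dt = 0: 1.46(1 - N*/1120) = 0.0286·24.1, giving N* = 1120·(1 - 0.472) = 592.
From dH/dt = 0: 0.00323·592 - 0.304 = 0.0457P*, so P* = 1.61/0.0457 = 35.2.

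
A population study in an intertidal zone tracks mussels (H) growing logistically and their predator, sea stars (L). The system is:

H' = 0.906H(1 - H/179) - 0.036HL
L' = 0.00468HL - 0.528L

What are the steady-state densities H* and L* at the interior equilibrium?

H* ≈ 113, L* ≈ 9.3

From dL/dt = 0 with L > 0: 0.00468H* = 0.528, so H* = 113.
Substitute into dH/dt = 0: 0.906(1 - 113/179) = 0.036L*.
The bracket is 0.37, giving L* = 0.335/0.036 = 9.3.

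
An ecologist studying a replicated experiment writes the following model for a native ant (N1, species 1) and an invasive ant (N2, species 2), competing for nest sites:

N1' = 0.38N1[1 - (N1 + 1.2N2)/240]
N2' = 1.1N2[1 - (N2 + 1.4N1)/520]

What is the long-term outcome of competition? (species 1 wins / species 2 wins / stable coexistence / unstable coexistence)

species 2 excludes species 1

Compare the nullcline intercepts: K1/α12 = 240/1.2 = 200 < K2 = 520; K2/α21 = 520/1.4 = 371 > K1 = 240.
Since the inequalities point opposite ways, species 2 can invade but species 1 cannot.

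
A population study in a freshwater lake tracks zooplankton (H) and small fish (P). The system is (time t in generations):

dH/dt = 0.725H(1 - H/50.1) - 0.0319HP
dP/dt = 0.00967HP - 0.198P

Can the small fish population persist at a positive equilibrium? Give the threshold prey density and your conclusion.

Threshold H = 20.5; K > 20.5, so yes, the predator persists.

The predator equation gives dP/dt > 0 only when H > 0.198/0.00967 = 20.5.
Without the predator, H → K = 50.1. Since 50.1 > 20.5, the predator can invade and persist.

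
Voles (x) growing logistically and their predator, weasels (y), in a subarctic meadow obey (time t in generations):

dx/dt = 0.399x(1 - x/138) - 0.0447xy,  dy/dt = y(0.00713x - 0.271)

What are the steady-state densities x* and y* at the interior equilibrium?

x* ≈ 38, y* ≈ 6.47

From dy/dt = 0 with y > 0: 0.00713x* = 0.271, so x* = 38.
Substitute into dx/dt = 0: 0.399(1 - 38/138) = 0.0447y*.
The bracket is 0.725, giving y* = 0.289/0.0447 = 6.47.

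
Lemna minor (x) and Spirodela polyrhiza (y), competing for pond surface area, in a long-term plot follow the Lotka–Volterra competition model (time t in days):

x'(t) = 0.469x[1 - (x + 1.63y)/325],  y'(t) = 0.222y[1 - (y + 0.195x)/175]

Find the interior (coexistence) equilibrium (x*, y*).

x* ≈ 58.3, y* ≈ 164

Setting both brackets to zero gives the nullclines x + 1.63y = 325 and 0.195x + y = 175.
Substituting y = 175 - 0.195x into the first: x(1 - 1.63·0.195) = 325 - 1.63·175.
So x* = 39.8/0.682 = 58.3, and then y* = 175 - 0.195·58.3 = 164.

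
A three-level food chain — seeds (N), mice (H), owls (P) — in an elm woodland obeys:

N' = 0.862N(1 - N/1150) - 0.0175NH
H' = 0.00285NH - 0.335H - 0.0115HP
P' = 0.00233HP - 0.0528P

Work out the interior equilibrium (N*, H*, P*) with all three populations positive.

N* ≈ 621, H* ≈ 22.7, P* ≈ 125

From dP/dt = 0: 0.00233H* = 0.0528, so H* = 22.7.
From dN/dt = 0: 0.862(1 - N*/1150) = 0.0175·22.7, giving N* = 1150·(1 - 0.46) = 621.
From dH/dt = 0: 0.00285·621 - 0.335 = 0.0115P*, so P* = 1.43/0.0115 = 125.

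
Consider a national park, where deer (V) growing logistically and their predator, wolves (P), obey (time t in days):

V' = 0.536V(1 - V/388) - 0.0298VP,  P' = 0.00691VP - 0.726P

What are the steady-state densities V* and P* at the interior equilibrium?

From dP/dt = 0 with P > 0: 0.00691V* = 0.726, so V* = 105.
Substitute into dV/dt = 0: 0.536(1 - 105/388) = 0.0298P*.
The bracket is 0.729, giving P* = 0.391/0.0298 = 13.1.

V* ≈ 105, P* ≈ 13.1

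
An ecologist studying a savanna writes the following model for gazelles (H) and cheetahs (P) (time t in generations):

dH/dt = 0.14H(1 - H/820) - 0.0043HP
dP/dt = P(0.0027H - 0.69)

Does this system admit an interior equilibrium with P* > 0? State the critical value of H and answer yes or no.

The predator equation gives dP/dt > 0 only when H > 0.69/0.0027 = 256.
Without the predator, H → K = 820. Since 820 > 256, the predator can invade and persist.

Threshold H = 256; K > 256, so yes, the predator persists.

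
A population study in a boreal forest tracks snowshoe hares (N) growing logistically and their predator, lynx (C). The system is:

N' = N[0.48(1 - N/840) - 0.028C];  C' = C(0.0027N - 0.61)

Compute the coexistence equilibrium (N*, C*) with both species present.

From dC/dt = 0 with C > 0: 0.0027N* = 0.61, so N* = 226.
Substitute into dN/dt = 0: 0.48(1 - 226/840) = 0.028C*.
The bracket is 0.731, giving C* = 0.351/0.028 = 12.5.

N* ≈ 226, C* ≈ 12.5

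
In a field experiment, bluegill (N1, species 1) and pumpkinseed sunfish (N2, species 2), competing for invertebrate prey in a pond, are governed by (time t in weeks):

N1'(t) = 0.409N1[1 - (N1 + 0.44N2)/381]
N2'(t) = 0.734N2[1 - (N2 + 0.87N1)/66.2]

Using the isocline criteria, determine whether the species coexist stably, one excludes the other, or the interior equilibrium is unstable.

Compare the nullcline intercepts: K1/α12 = 381/0.44 = 866 > K2 = 66.2; K2/α21 = 66.2/0.87 = 76.1 < K1 = 381.
Since the inequalities point opposite ways, species 1 can invade but species 2 cannot.

species 1 excludes species 2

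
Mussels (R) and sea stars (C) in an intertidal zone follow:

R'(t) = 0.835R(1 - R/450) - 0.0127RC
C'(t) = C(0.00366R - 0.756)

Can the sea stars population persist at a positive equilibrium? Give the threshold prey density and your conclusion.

Threshold R = 207; K > 207, so yes, the predator persists.

The predator equation gives dC/dt > 0 only when R > 0.756/0.00366 = 207.
Without the predator, R → K = 450. Since 450 > 207, the predator can invade and persist.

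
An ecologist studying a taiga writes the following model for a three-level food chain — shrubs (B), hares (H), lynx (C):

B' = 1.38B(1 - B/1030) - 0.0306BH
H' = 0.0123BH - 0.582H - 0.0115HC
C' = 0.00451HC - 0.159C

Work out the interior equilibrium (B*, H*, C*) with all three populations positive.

From dC/dt = 0: 0.00451H* = 0.159, so H* = 35.3.
From dB/dt = 0: 1.38(1 - B*/1030) = 0.0306·35.3, giving B* = 1030·(1 - 0.782) = 225.
From dH/dt = 0: 0.0123·225 - 0.582 = 0.0115C*, so C* = 2.18/0.0115 = 190.

B* ≈ 225, H* ≈ 35.3, C* ≈ 190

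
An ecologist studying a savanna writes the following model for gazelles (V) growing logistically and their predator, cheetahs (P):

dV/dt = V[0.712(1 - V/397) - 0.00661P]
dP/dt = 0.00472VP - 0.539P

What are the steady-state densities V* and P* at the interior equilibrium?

V* ≈ 114, P* ≈ 76.7

From dP/dt = 0 with P > 0: 0.00472V* = 0.539, so V* = 114.
Substitute into dV/dt = 0: 0.712(1 - 114/397) = 0.00661P*.
The bracket is 0.712, giving P* = 0.507/0.00661 = 76.7.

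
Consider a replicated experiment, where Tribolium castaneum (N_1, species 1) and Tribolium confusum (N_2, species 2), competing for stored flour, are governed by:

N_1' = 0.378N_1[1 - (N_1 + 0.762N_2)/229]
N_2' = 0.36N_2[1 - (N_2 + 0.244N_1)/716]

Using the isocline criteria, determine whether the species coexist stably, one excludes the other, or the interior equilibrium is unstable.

Compare the nullcline intercepts: K1/α12 = 229/0.762 = 301 < K2 = 716; K2/α21 = 716/0.244 = 2930 > K1 = 229.
Since the inequalities point opposite ways, species 2 can invade but species 1 cannot.

species 2 excludes species 1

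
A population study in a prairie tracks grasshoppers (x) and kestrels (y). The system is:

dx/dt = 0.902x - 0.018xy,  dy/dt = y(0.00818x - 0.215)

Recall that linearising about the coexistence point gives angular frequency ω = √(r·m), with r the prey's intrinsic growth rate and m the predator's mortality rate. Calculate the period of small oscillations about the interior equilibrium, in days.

Here r = 0.902 and m = 0.215, so r·m = 0.194.
ω = √0.194 = 0.44 per day, hence T = 2π/ω ≈ 14.3 days.

T ≈ 14.3 days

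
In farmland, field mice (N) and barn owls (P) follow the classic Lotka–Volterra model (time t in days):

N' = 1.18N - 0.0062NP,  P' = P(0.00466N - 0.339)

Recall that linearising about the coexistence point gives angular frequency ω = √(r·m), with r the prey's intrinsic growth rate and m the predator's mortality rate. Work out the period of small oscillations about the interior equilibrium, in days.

Here r = 1.18 and m = 0.339, so r·m = 0.4.
ω = √0.4 = 0.632 per day, hence T = 2π/ω ≈ 9.93 days.

T ≈ 9.93 days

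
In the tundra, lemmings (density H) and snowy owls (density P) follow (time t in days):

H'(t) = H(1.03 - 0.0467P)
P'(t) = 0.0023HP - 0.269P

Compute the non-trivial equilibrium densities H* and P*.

Set dP/dt = 0 with P > 0: 0.0023H - 0.269 = 0, so H* = 0.269/0.0023 = 117.
Set dH/dt = 0 with H > 0: 1.03 - 0.0467P = 0, so P* = 1.03/0.0467 = 22.1.

H* ≈ 117, P* ≈ 22.1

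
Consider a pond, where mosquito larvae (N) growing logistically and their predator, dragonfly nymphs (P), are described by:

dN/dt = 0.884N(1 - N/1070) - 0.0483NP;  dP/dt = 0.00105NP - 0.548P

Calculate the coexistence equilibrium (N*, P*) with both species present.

From dP/dt = 0 with P > 0: 0.00105N* = 0.548, so N* = 522.
Substitute into dN/dt = 0: 0.884(1 - 522/1070) = 0.0483P*.
The bracket is 0.512, giving P* = 0.453/0.0483 = 9.38.

N* ≈ 522, P* ≈ 9.38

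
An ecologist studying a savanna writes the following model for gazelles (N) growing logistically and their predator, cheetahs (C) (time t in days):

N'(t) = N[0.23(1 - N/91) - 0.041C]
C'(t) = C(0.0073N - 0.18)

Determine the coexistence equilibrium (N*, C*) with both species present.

From dC/dt = 0 with C > 0: 0.0073N* = 0.18, so N* = 24.7.
Substitute into dN/dt = 0: 0.23(1 - 24.7/91) = 0.041C*.
The bracket is 0.729, giving C* = 0.168/0.041 = 4.09.

N* ≈ 24.7, C* ≈ 4.09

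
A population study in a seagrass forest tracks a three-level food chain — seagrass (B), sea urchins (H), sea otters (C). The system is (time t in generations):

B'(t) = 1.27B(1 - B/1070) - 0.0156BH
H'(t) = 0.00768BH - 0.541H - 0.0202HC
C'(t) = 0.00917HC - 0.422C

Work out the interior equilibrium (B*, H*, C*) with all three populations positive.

B* ≈ 465, H* ≈ 46, C* ≈ 150

From dC/dt = 0: 0.00917H* = 0.422, so H* = 46.
From dB/dt = 0: 1.27(1 - B*/1070) = 0.0156·46, giving B* = 1070·(1 - 0.565) = 465.
From dH/dt = 0: 0.00768·465 - 0.541 = 0.0202C*, so C* = 3.03/0.0202 = 150.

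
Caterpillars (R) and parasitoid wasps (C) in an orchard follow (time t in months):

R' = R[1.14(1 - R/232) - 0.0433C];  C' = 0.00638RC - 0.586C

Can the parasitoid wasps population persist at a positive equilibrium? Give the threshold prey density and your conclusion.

The predator equation gives dC/dt > 0 only when R > 0.586/0.00638 = 91.8.
Without the predator, R → K = 232. Since 232 > 91.8, the predator can invade and persist.

Threshold R = 91.8; K > 91.8, so yes, the predator persists.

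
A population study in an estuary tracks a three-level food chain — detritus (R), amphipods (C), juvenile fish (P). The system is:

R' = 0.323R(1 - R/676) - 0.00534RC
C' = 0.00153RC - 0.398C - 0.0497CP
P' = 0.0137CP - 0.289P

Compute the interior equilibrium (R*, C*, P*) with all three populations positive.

R* ≈ 440, C* ≈ 21.1, P* ≈ 5.54

From dP/dt = 0: 0.0137C* = 0.289, so C* = 21.1.
From dR/dt = 0: 0.323(1 - R*/676) = 0.00534·21.1, giving R* = 676·(1 - 0.349) = 440.
From dC/dt = 0: 0.00153·440 - 0.398 = 0.0497P*, so P* = 0.276/0.0497 = 5.54.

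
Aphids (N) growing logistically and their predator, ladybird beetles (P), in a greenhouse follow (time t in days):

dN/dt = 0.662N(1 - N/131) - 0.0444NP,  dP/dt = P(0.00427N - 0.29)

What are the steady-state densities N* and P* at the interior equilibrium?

N* ≈ 67.9, P* ≈ 7.18

From dP/dt = 0 with P > 0: 0.00427N* = 0.29, so N* = 67.9.
Substitute into dN/dt = 0: 0.662(1 - 67.9/131) = 0.0444P*.
The bracket is 0.482, giving P* = 0.319/0.0444 = 7.18.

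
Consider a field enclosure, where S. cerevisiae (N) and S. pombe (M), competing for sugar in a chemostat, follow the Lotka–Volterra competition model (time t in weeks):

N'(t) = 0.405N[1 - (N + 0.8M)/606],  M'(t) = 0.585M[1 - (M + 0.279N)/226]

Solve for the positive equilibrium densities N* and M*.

N* ≈ 547, M* ≈ 73.3

Setting both brackets to zero gives the nullclines N + 0.8M = 606 and 0.279N + M = 226.
Substituting M = 226 - 0.279N into the first: N(1 - 0.8·0.279) = 606 - 0.8·226.
So N* = 425/0.777 = 547, and then M* = 226 - 0.279·547 = 73.3.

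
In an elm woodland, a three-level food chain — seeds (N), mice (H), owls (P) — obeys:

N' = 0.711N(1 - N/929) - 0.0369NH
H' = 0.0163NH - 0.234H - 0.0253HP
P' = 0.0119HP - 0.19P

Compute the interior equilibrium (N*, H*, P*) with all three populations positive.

N* ≈ 159, H* ≈ 16, P* ≈ 93.3

From dP/dt = 0: 0.0119H* = 0.19, so H* = 16.
From dN/dt = 0: 0.711(1 - N*/929) = 0.0369·16, giving N* = 929·(1 - 0.829) = 159.
From dH/dt = 0: 0.0163·159 - 0.234 = 0.0253P*, so P* = 2.36/0.0253 = 93.3.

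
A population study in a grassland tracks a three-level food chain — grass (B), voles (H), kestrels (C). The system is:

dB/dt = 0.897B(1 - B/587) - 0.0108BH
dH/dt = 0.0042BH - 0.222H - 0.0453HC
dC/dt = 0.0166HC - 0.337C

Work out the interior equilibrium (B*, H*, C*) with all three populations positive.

From dC/dt = 0: 0.0166H* = 0.337, so H* = 20.3.
From dB/dt = 0: 0.897(1 - B*/587) = 0.0108·20.3, giving B* = 587·(1 - 0.244) = 444.
From dH/dt = 0: 0.0042·444 - 0.222 = 0.0453C*, so C* = 1.64/0.0453 = 36.2.

B* ≈ 444, H* ≈ 20.3, C* ≈ 36.2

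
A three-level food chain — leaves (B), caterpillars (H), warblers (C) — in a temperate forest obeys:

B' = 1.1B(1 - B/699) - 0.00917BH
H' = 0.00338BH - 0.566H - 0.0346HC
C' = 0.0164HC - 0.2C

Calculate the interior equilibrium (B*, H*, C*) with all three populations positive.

B* ≈ 628, H* ≈ 12.2, C* ≈ 45

From dC/dt = 0: 0.0164H* = 0.2, so H* = 12.2.
From dB/dt = 0: 1.1(1 - B*/699) = 0.00917·12.2, giving B* = 699·(1 - 0.102) = 628.
From dH/dt = 0: 0.00338·628 - 0.566 = 0.0346C*, so C* = 1.56/0.0346 = 45.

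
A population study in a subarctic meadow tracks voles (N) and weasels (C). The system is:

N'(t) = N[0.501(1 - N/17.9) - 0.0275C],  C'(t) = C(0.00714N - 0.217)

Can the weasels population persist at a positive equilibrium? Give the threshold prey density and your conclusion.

Threshold N = 30.4; K < 30.4, so no, the predator goes extinct.

The predator equation gives dC/dt > 0 only when N > 0.217/0.00714 = 30.4.
Without the predator, N → K = 17.9. Since 17.9 < 30.4, the predator cannot invade.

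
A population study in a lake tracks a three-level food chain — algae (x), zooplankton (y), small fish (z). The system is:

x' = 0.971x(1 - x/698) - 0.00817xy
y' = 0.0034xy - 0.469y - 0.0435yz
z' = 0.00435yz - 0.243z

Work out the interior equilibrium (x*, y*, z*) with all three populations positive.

x* ≈ 370, y* ≈ 55.9, z* ≈ 18.1

From dz/dt = 0: 0.00435y* = 0.243, so y* = 55.9.
From dx/dt = 0: 0.971(1 - x*/698) = 0.00817·55.9, giving x* = 698·(1 - 0.47) = 370.
From dy/dt = 0: 0.0034·370 - 0.469 = 0.0435z*, so z* = 0.789/0.0435 = 18.1.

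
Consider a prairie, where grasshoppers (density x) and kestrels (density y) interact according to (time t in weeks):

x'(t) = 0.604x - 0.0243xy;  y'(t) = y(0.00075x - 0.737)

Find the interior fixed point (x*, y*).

x* ≈ 983, y* ≈ 24.9

Set dy/dt = 0 with y > 0: 0.00075x - 0.737 = 0, so x* = 0.737/0.00075 = 983.
Set dx/dt = 0 with x > 0: 0.604 - 0.0243y = 0, so y* = 0.604/0.0243 = 24.9.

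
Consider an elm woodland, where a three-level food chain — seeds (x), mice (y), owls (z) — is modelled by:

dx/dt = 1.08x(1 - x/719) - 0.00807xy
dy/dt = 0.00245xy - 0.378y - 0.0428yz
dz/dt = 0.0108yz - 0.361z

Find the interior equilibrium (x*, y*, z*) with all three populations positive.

From dz/dt = 0: 0.0108y* = 0.361, so y* = 33.4.
From dx/dt = 0: 1.08(1 - x*/719) = 0.00807·33.4, giving x* = 719·(1 - 0.25) = 539.
From dy/dt = 0: 0.00245·539 - 0.378 = 0.0428z*, so z* = 0.944/0.0428 = 22.

x* ≈ 539, y* ≈ 33.4, z* ≈ 22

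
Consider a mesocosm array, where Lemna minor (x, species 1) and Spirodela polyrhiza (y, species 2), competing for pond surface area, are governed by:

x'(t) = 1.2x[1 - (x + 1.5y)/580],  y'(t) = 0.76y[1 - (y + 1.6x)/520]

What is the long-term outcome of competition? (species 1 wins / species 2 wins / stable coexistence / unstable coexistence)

Compare the nullcline intercepts: K1/α12 = 580/1.5 = 387 < K2 = 520; K2/α21 = 520/1.6 = 325 < K1 = 580.
Since both are reversed, neither can invade when rare; the interior point is a saddle.

unstable coexistence (outcome depends on initial conditions)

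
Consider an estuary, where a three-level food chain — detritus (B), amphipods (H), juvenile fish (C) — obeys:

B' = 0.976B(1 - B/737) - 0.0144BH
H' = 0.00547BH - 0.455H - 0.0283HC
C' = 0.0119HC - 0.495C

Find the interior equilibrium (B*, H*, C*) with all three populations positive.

From dC/dt = 0: 0.0119H* = 0.495, so H* = 41.6.
From dB/dt = 0: 0.976(1 - B*/737) = 0.0144·41.6, giving B* = 737·(1 - 0.614) = 285.
From dH/dt = 0: 0.00547·285 - 0.455 = 0.0283C*, so C* = 1.1/0.0283 = 38.9.

B* ≈ 285, H* ≈ 41.6, C* ≈ 38.9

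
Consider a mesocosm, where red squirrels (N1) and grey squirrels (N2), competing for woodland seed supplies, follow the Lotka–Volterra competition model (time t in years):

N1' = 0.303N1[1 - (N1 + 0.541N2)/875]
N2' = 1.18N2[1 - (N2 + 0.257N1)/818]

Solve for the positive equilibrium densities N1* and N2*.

N1* ≈ 502, N2* ≈ 689

Setting both brackets to zero gives the nullclines N1 + 0.541N2 = 875 and 0.257N1 + N2 = 818.
Substituting N2 = 818 - 0.257N1 into the first: N1(1 - 0.541·0.257) = 875 - 0.541·818.
So N1* = 432/0.861 = 502, and then N2* = 818 - 0.257·502 = 689.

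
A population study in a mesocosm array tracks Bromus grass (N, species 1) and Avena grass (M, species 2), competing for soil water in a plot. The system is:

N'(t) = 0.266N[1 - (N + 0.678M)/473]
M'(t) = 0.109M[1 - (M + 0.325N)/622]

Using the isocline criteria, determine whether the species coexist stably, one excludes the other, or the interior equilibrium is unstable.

Compare the nullcline intercepts: K1/α12 = 473/0.678 = 698 > K2 = 622; K2/α21 = 622/0.325 = 1910 > K1 = 473.
Since both inequalities hold, each species can invade when rare, so the interior equilibrium is stable.

stable coexistence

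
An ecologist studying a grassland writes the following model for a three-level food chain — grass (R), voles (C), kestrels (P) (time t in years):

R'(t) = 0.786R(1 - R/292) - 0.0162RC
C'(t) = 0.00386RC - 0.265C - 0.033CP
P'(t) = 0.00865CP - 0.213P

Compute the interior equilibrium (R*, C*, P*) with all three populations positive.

From dP/dt = 0: 0.00865C* = 0.213, so C* = 24.6.
From dR/dt = 0: 0.786(1 - R*/292) = 0.0162·24.6, giving R* = 292·(1 - 0.508) = 144.
From dC/dt = 0: 0.00386·144 - 0.265 = 0.033P*, so P* = 0.29/0.033 = 8.79.

R* ≈ 144, C* ≈ 24.6, P* ≈ 8.79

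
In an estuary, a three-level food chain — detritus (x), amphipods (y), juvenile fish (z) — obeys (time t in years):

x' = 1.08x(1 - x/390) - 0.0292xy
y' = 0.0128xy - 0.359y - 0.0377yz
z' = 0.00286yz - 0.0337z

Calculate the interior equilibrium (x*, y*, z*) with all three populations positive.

From dz/dt = 0: 0.00286y* = 0.0337, so y* = 11.8.
From dx/dt = 0: 1.08(1 - x*/390) = 0.0292·11.8, giving x* = 390·(1 - 0.319) = 266.
From dy/dt = 0: 0.0128·266 - 0.359 = 0.0377z*, so z* = 3.04/0.0377 = 80.7.

x* ≈ 266, y* ≈ 11.8, z* ≈ 80.7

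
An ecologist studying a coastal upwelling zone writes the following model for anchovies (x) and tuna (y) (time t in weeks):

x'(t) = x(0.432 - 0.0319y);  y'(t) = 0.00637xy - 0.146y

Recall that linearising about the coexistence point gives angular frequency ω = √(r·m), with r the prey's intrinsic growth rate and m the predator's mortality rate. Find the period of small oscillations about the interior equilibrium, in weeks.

T ≈ 25 weeks

Here r = 0.432 and m = 0.146, so r·m = 0.0631.
ω = √0.0631 = 0.251 per week, hence T = 2π/ω ≈ 25 weeks.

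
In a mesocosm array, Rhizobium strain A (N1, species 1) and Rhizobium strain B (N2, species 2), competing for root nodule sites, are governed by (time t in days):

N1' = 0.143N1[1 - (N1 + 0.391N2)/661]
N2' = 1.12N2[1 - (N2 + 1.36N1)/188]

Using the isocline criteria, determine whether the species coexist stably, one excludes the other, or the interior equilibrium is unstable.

species 1 excludes species 2

Compare the nullcline intercepts: K1/α12 = 661/0.391 = 1690 > K2 = 188; K2/α21 = 188/1.36 = 138 < K1 = 661.
Since the inequalities point opposite ways, species 1 can invade but species 2 cannot.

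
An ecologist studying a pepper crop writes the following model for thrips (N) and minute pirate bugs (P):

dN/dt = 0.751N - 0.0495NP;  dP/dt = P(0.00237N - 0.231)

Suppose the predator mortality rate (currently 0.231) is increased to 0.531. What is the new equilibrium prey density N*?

N* ≈ 224

At the interior fixed point, setting dP/dt = 0 with P > 0 fixes N* = (predator death rate)/(NP coefficient) — independent of the other coefficients.
With the change, N* = 0.531/0.00237 = 224; it rises from 97.5.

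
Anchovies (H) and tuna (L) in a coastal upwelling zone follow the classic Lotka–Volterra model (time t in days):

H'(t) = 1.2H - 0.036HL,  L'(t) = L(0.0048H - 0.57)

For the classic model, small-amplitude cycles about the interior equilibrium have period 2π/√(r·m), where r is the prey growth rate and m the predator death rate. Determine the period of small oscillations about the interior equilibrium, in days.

Here r = 1.2 and m = 0.57, so r·m = 0.684.
ω = √0.684 = 0.827 per day, hence T = 2π/ω ≈ 7.6 days.

T ≈ 7.6 days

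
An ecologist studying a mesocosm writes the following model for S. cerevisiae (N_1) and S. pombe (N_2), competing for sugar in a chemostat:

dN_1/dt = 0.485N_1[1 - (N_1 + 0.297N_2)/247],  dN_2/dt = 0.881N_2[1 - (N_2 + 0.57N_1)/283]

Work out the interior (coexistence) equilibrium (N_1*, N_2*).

N_1* ≈ 196, N_2* ≈ 171

Setting both brackets to zero gives the nullclines N_1 + 0.297N_2 = 247 and 0.57N_1 + N_2 = 283.
Substituting N_2 = 283 - 0.57N_1 into the first: N_1(1 - 0.297·0.57) = 247 - 0.297·283.
So N_1* = 163/0.831 = 196, and then N_2* = 283 - 0.57·196 = 171.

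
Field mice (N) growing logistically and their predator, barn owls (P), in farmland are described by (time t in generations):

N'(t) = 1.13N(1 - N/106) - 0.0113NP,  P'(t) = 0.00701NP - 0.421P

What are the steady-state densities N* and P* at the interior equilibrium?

N* ≈ 60.1, P* ≈ 43.3

From dP/dt = 0 with P > 0: 0.00701N* = 0.421, so N* = 60.1.
Substitute into dN/dt = 0: 1.13(1 - 60.1/106) = 0.0113P*.
The bracket is 0.433, giving P* = 0.49/0.0113 = 43.3.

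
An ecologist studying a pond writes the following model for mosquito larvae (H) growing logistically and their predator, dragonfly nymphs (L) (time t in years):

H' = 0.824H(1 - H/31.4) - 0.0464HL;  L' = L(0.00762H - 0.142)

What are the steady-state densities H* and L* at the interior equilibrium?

H* ≈ 18.6, L* ≈ 7.22

From dL/dt = 0 with L > 0: 0.00762H* = 0.142, so H* = 18.6.
Substitute into dH/dt = 0: 0.824(1 - 18.6/31.4) = 0.0464L*.
The bracket is 0.407, giving L* = 0.335/0.0464 = 7.22.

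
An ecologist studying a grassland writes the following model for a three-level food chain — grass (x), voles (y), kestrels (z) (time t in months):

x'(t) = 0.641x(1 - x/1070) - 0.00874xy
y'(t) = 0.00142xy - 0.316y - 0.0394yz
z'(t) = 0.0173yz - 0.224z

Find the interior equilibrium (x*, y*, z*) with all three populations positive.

From dz/dt = 0: 0.0173y* = 0.224, so y* = 12.9.
From dx/dt = 0: 0.641(1 - x*/1070) = 0.00874·12.9, giving x* = 1070·(1 - 0.177) = 881.
From dy/dt = 0: 0.00142·881 - 0.316 = 0.0394z*, so z* = 0.935/0.0394 = 23.7.

x* ≈ 881, y* ≈ 12.9, z* ≈ 23.7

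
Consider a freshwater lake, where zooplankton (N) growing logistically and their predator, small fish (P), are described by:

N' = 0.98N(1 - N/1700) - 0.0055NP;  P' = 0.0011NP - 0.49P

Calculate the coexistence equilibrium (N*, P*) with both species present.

N* ≈ 445, P* ≈ 131

From dP/dt = 0 with P > 0: 0.0011N* = 0.49, so N* = 445.
Substitute into dN/dt = 0: 0.98(1 - 445/1700) = 0.0055P*.
The bracket is 0.738, giving P* = 0.723/0.0055 = 131.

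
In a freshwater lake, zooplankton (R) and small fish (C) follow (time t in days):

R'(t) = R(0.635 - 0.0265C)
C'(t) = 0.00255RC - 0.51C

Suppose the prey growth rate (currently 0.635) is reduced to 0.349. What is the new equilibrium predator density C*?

At the interior fixed point, setting dR/dt = 0 with R > 0 fixes C* = (prey growth rate)/(RC coefficient) — independent of the other coefficients.
With the change, C* = 0.349/0.0265 = 13.2; it falls from 24.

C* ≈ 13.2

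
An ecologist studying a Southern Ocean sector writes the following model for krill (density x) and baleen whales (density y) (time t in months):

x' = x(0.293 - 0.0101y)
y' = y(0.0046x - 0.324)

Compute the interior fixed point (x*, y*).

Set dy/dt = 0 with y > 0: 0.0046x - 0.324 = 0, so x* = 0.324/0.0046 = 70.4.
Set dx/dt = 0 with x > 0: 0.293 - 0.0101y = 0, so y* = 0.293/0.0101 = 29.

x* ≈ 70.4, y* ≈ 29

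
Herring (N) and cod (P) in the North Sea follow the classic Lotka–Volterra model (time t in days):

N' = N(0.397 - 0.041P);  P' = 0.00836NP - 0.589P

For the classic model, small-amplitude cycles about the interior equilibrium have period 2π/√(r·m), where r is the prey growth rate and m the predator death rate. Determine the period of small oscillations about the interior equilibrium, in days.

T ≈ 13 days

Here r = 0.397 and m = 0.589, so r·m = 0.234.
ω = √0.234 = 0.484 per day, hence T = 2π/ω ≈ 13 days.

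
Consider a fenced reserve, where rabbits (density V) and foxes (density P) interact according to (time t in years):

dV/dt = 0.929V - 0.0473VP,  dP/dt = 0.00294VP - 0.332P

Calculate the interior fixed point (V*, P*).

V* ≈ 113, P* ≈ 19.6

Set dP/dt = 0 with P > 0: 0.00294V - 0.332 = 0, so V* = 0.332/0.00294 = 113.
Set dV/dt = 0 with V > 0: 0.929 - 0.0473P = 0, so P* = 0.929/0.0473 = 19.6.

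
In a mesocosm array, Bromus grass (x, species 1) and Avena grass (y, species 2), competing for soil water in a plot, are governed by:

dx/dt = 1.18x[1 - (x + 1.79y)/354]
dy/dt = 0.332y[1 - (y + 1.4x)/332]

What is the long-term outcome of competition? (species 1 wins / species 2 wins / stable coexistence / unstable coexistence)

Compare the nullcline intercepts: K1/α12 = 354/1.79 = 198 < K2 = 332; K2/α21 = 332/1.4 = 237 < K1 = 354.
Since both are reversed, neither can invade when rare; the interior point is a saddle.

unstable coexistence (outcome depends on initial conditions)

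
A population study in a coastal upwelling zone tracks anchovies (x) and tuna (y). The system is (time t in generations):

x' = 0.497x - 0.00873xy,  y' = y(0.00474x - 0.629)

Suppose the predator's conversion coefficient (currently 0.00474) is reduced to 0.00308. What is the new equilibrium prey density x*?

x* ≈ 204

At the interior fixed point, setting dy/dt = 0 with y > 0 fixes x* = (predator death rate)/(xy coefficient) — independent of the other coefficients.
With the change, x* = 0.629/0.00308 = 204; it rises from 133.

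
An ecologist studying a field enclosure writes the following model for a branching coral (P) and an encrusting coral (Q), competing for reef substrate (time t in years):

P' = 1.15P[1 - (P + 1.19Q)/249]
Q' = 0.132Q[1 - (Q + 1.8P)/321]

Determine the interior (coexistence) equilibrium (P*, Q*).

P* ≈ 116, Q* ≈ 111

Setting both brackets to zero gives the nullclines P + 1.19Q = 249 and 1.8P + Q = 321.
Substituting Q = 321 - 1.8P into the first: P(1 - 1.19·1.8) = 249 - 1.19·321.
So P* = -133/-1.14 = 116, and then Q* = 321 - 1.8·116 = 111.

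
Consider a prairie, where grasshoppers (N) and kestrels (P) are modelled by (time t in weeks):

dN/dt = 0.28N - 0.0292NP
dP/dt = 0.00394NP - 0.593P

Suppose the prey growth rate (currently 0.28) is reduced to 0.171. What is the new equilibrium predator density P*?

At the interior fixed point, setting dN/dt = 0 with N > 0 fixes P* = (prey growth rate)/(NP coefficient) — independent of the other coefficients.
With the change, P* = 0.171/0.0292 = 5.86; it falls from 9.59.

P* ≈ 5.86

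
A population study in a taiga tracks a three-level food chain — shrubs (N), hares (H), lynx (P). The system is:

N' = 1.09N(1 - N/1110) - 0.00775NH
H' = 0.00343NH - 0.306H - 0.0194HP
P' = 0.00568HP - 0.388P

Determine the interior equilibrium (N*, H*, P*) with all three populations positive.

From dP/dt = 0: 0.00568H* = 0.388, so H* = 68.3.
From dN/dt = 0: 1.09(1 - N*/1110) = 0.00775·68.3, giving N* = 1110·(1 - 0.486) = 571.
From dH/dt = 0: 0.00343·571 - 0.306 = 0.0194P*, so P* = 1.65/0.0194 = 85.2.

N* ≈ 571, H* ≈ 68.3, P* ≈ 85.2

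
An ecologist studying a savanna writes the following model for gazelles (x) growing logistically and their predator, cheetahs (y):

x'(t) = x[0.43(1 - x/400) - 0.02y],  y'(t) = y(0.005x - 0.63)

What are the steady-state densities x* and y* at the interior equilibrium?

x* ≈ 126, y* ≈ 14.7

From dy/dt = 0 with y > 0: 0.005x* = 0.63, so x* = 126.
Substitute into dx/dt = 0: 0.43(1 - 126/400) = 0.02y*.
The bracket is 0.685, giving y* = 0.295/0.02 = 14.7.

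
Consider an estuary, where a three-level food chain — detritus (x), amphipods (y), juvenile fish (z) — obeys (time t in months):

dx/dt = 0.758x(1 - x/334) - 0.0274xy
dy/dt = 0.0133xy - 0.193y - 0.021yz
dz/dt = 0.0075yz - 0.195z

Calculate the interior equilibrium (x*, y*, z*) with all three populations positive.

x* ≈ 20.1, y* ≈ 26, z* ≈ 3.54

From dz/dt = 0: 0.0075y* = 0.195, so y* = 26.
From dx/dt = 0: 0.758(1 - x*/334) = 0.0274·26, giving x* = 334·(1 - 0.94) = 20.1.
From dy/dt = 0: 0.0133·20.1 - 0.193 = 0.021z*, so z* = 0.0742/0.021 = 3.54.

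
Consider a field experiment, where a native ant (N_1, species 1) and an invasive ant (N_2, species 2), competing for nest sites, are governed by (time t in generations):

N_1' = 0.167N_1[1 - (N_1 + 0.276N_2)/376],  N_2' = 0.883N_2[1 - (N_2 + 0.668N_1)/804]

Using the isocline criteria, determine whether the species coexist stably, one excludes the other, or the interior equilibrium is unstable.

Compare the nullcline intercepts: K1/α12 = 376/0.276 = 1360 > K2 = 804; K2/α21 = 804/0.668 = 1200 > K1 = 376.
Since both inequalities hold, each species can invade when rare, so the interior equilibrium is stable.

stable coexistence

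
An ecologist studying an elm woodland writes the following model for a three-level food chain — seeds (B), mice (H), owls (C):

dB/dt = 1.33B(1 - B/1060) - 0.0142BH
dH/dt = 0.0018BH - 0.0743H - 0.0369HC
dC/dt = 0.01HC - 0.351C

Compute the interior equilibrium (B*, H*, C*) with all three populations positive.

From dC/dt = 0: 0.01H* = 0.351, so H* = 35.1.
From dB/dt = 0: 1.33(1 - B*/1060) = 0.0142·35.1, giving B* = 1060·(1 - 0.375) = 663.
From dH/dt = 0: 0.0018·663 - 0.0743 = 0.0369C*, so C* = 1.12/0.0369 = 30.3.

B* ≈ 663, H* ≈ 35.1, C* ≈ 30.3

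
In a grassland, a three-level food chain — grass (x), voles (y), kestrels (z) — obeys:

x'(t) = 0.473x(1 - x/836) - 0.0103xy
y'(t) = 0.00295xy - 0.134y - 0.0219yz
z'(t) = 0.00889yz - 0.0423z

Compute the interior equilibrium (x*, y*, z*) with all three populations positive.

x* ≈ 749, y* ≈ 4.76, z* ≈ 94.8

From dz/dt = 0: 0.00889y* = 0.0423, so y* = 4.76.
From dx/dt = 0: 0.473(1 - x*/836) = 0.0103·4.76, giving x* = 836·(1 - 0.104) = 749.
From dy/dt = 0: 0.00295·749 - 0.134 = 0.0219z*, so z* = 2.08/0.0219 = 94.8.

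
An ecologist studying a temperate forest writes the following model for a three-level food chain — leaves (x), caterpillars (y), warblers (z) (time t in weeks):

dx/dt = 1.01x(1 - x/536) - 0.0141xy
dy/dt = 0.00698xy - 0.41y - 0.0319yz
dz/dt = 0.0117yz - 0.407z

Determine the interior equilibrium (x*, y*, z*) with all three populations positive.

From dz/dt = 0: 0.0117y* = 0.407, so y* = 34.8.
From dx/dt = 0: 1.01(1 - x*/536) = 0.0141·34.8, giving x* = 536·(1 - 0.486) = 276.
From dy/dt = 0: 0.00698·276 - 0.41 = 0.0319z*, so z* = 1.51/0.0319 = 47.5.

x* ≈ 276, y* ≈ 34.8, z* ≈ 47.5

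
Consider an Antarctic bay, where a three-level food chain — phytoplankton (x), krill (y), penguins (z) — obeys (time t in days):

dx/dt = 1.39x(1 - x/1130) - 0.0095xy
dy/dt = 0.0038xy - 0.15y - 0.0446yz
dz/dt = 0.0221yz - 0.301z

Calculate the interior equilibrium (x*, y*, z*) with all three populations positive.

From dz/dt = 0: 0.0221y* = 0.301, so y* = 13.6.
From dx/dt = 0: 1.39(1 - x*/1130) = 0.0095·13.6, giving x* = 1130·(1 - 0.0931) = 1020.
From dy/dt = 0: 0.0038·1020 - 0.15 = 0.0446z*, so z* = 3.74/0.0446 = 84.

x* ≈ 1020, y* ≈ 13.6, z* ≈ 84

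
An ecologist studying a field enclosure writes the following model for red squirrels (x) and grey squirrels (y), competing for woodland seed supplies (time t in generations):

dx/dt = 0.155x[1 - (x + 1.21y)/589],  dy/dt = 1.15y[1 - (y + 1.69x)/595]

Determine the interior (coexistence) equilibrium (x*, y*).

Setting both brackets to zero gives the nullclines x + 1.21y = 589 and 1.69x + y = 595.
Substituting y = 595 - 1.69x into the first: x(1 - 1.21·1.69) = 589 - 1.21·595.
So x* = -131/-1.04 = 125, and then y* = 595 - 1.69·125 = 383.

x* ≈ 125, y* ≈ 383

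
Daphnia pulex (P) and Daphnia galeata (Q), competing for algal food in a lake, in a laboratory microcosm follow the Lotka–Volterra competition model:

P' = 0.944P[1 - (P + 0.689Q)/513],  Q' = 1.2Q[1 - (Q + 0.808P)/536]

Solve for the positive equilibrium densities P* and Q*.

Setting both brackets to zero gives the nullclines P + 0.689Q = 513 and 0.808P + Q = 536.
Substituting Q = 536 - 0.808P into the first: P(1 - 0.689·0.808) = 513 - 0.689·536.
So P* = 144/0.443 = 324, and then Q* = 536 - 0.808·324 = 274.

P* ≈ 324, Q* ≈ 274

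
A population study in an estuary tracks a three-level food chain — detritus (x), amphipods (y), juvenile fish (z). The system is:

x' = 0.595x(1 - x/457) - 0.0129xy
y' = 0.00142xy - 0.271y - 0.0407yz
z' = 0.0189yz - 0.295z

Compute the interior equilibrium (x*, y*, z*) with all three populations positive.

x* ≈ 302, y* ≈ 15.6, z* ≈ 3.89

From dz/dt = 0: 0.0189y* = 0.295, so y* = 15.6.
From dx/dt = 0: 0.595(1 - x*/457) = 0.0129·15.6, giving x* = 457·(1 - 0.338) = 302.
From dy/dt = 0: 0.00142·302 - 0.271 = 0.0407z*, so z* = 0.158/0.0407 = 3.89.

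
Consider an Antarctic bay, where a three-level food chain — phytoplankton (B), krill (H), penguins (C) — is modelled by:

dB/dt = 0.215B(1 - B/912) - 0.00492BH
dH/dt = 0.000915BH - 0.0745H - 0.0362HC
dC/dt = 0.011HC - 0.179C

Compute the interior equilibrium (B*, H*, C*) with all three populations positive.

B* ≈ 572, H* ≈ 16.3, C* ≈ 12.4

From dC/dt = 0: 0.011H* = 0.179, so H* = 16.3.
From dB/dt = 0: 0.215(1 - B*/912) = 0.00492·16.3, giving B* = 912·(1 - 0.372) = 572.
From dH/dt = 0: 0.000915·572 - 0.0745 = 0.0362C*, so C* = 0.449/0.0362 = 12.4.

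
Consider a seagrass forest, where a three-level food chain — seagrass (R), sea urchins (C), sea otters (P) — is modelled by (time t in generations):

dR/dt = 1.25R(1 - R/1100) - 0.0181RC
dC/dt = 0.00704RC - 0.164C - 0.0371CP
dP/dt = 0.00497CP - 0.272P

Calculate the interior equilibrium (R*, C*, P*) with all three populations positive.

R* ≈ 228, C* ≈ 54.7, P* ≈ 38.9

From dP/dt = 0: 0.00497C* = 0.272, so C* = 54.7.
From dR/dt = 0: 1.25(1 - R*/1100) = 0.0181·54.7, giving R* = 1100·(1 - 0.792) = 228.
From dC/dt = 0: 0.00704·228 - 0.164 = 0.0371P*, so P* = 1.44/0.0371 = 38.9.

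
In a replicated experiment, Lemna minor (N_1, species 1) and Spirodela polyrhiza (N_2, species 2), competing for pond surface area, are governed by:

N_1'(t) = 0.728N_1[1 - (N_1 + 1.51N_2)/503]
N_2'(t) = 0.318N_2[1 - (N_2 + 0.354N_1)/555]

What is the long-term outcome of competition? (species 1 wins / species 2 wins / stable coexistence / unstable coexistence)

species 2 excludes species 1

Compare the nullcline intercepts: K1/α12 = 503/1.51 = 333 < K2 = 555; K2/α21 = 555/0.354 = 1570 > K1 = 503.
Since the inequalities point opposite ways, species 2 can invade but species 1 cannot.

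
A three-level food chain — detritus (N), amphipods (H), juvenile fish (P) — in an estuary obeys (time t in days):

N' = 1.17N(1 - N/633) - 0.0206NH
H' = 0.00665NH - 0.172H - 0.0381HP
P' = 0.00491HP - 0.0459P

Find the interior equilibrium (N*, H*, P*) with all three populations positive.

N* ≈ 529, H* ≈ 9.35, P* ≈ 87.8

From dP/dt = 0: 0.00491H* = 0.0459, so H* = 9.35.
From dN/dt = 0: 1.17(1 - N*/633) = 0.0206·9.35, giving N* = 633·(1 - 0.165) = 529.
From dH/dt = 0: 0.00665·529 - 0.172 = 0.0381P*, so P* = 3.34/0.0381 = 87.8.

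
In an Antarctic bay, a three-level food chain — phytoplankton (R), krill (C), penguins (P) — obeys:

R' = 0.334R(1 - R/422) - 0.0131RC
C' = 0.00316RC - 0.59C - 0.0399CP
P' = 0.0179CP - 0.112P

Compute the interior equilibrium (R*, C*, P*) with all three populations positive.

From dP/dt = 0: 0.0179C* = 0.112, so C* = 6.26.
From dR/dt = 0: 0.334(1 - R*/422) = 0.0131·6.26, giving R* = 422·(1 - 0.245) = 318.
From dC/dt = 0: 0.00316·318 - 0.59 = 0.0399P*, so P* = 0.416/0.0399 = 10.4.

R* ≈ 318, C* ≈ 6.26, P* ≈ 10.4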